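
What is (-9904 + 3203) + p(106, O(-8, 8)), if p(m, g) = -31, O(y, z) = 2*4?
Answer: -6732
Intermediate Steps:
O(y, z) = 8
(-9904 + 3203) + p(106, O(-8, 8)) = (-9904 + 3203) - 31 = -6701 - 31 = -6732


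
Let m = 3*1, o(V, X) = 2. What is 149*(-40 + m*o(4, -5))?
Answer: -5066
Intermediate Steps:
m = 3
149*(-40 + m*o(4, -5)) = 149*(-40 + 3*2) = 149*(-40 + 6) = 149*(-34) = -5066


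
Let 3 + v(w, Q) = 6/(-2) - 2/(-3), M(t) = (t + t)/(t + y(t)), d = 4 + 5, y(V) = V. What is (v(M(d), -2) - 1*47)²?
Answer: 24649/9 ≈ 2738.8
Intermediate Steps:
d = 9
M(t) = 1 (M(t) = (t + t)/(t + t) = (2*t)/((2*t)) = (2*t)*(1/(2*t)) = 1)
v(w, Q) = -16/3 (v(w, Q) = -3 + (6/(-2) - 2/(-3)) = -3 + (6*(-½) - 2*(-⅓)) = -3 + (-3 + ⅔) = -3 - 7/3 = -16/3)
(v(M(d), -2) - 1*47)² = (-16/3 - 1*47)² = (-16/3 - 47)² = (-157/3)² = 24649/9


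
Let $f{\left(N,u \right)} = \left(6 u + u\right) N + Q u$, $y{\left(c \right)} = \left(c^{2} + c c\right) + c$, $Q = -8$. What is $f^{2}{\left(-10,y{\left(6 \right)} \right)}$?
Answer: $37015056$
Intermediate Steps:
$y{\left(c \right)} = c + 2 c^{2}$ ($y{\left(c \right)} = \left(c^{2} + c^{2}\right) + c = 2 c^{2} + c = c + 2 c^{2}$)
$f{\left(N,u \right)} = - 8 u + 7 N u$ ($f{\left(N,u \right)} = \left(6 u + u\right) N - 8 u = 7 u N - 8 u = 7 N u - 8 u = - 8 u + 7 N u$)
$f^{2}{\left(-10,y{\left(6 \right)} \right)} = \left(6 \left(1 + 2 \cdot 6\right) \left(-8 + 7 \left(-10\right)\right)\right)^{2} = \left(6 \left(1 + 12\right) \left(-8 - 70\right)\right)^{2} = \left(6 \cdot 13 \left(-78\right)\right)^{2} = \left(78 \left(-78\right)\right)^{2} = \left(-6084\right)^{2} = 37015056$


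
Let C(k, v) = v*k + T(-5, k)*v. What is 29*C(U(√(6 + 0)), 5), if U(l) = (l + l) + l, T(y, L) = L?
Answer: 870*√6 ≈ 2131.1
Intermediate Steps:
U(l) = 3*l (U(l) = 2*l + l = 3*l)
C(k, v) = 2*k*v (C(k, v) = v*k + k*v = k*v + k*v = 2*k*v)
29*C(U(√(6 + 0)), 5) = 29*(2*(3*√(6 + 0))*5) = 29*(2*(3*√6)*5) = 29*(30*√6) = 870*√6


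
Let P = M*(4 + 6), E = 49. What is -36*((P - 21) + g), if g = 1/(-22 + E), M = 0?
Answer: 2264/3 ≈ 754.67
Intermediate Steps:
P = 0 (P = 0*(4 + 6) = 0*10 = 0)
g = 1/27 (g = 1/(-22 + 49) = 1/27 ≈ 0.037037)
-36*((P - 21) + g) = -36*((0 - 21) + 1/27) = -36*(-21 + 1/27) = -36*(-566/27) = 2264/3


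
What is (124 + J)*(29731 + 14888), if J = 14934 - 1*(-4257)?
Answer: 861815985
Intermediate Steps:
J = 19191 (J = 14934 + 4257 = 19191)
(124 + J)*(29731 + 14888) = (124 + 19191)*(29731 + 14888) = 19315*44619 = 861815985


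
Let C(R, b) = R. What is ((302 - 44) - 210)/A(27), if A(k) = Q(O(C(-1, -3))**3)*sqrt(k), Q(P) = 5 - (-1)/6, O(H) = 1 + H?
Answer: 32*sqrt(3)/31 ≈ 1.7879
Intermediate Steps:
Q(P) = 31/6 (Q(P) = 5 - (-1)/6 = 5 - 1*(-1/6) = 5 + 1/6 = 31/6)
A(k) = 31*sqrt(k)/6
((302 - 44) - 210)/A(27) = ((302 - 44) - 210)/((31*sqrt(27)/6)) = (258 - 210)/((31*(3*sqrt(3))/6)) = 48/((31*sqrt(3)/2)) = 48*(2*sqrt(3)/93) = 32*sqrt(3)/31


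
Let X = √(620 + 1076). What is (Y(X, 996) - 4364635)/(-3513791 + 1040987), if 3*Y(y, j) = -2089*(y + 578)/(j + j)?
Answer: 13042133101/7388738352 + 2089*√106/3694369176 ≈ 1.7651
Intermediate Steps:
X = 4*√106 (X = √1696 = 4*√106 ≈ 41.182)
Y(y, j) = -2089*(578 + y)/(6*j) (Y(y, j) = (-2089*(y + 578)/(j + j))/3 = (-2089*(578 + y)/(2*j))/3 = -2089*(578 + y)/(6*j))
(Y(X, 996) - 4364635)/(-3513791 + 1040987) = ((2089/6)*(-578 - 4*√106)/996 - 4364635)/(-3513791 + 1040987) = ((2089/6)*(1/996)*(-578 - 4*√106) - 4364635)/(-2472804) = ((-603721/2988 - 2089*√106/1494) - 4364635)*(-1/2472804) = (-13042133101/2988 - 2089*√106/1494)*(-1/2472804) = 13042133101/7388738352 + 2089*√106/3694369176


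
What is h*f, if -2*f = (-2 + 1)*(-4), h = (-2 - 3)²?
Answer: -50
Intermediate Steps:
h = 25 (h = (-5)² = 25)
f = -2 (f = -(-2 + 1)*(-4)/2 = -(-1)*(-4)/2 = -½*4 = -2)
h*f = 25*(-2) = -50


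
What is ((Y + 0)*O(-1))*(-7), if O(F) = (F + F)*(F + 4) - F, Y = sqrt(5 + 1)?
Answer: 35*sqrt(6) ≈ 85.732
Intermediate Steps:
Y = sqrt(6) ≈ 2.4495
O(F) = -F + 2*F*(4 + F) (O(F) = (2*F)*(4 + F) - F = 2*F*(4 + F) - F = -F + 2*F*(4 + F))
((Y + 0)*O(-1))*(-7) = ((sqrt(6) + 0)*(-(7 + 2*(-1))))*(-7) = (sqrt(6)*(-(7 - 2)))*(-7) = (sqrt(6)*(-1*5))*(-7) = (sqrt(6)*(-5))*(-7) = -5*sqrt(6)*(-7) = 35*sqrt(6)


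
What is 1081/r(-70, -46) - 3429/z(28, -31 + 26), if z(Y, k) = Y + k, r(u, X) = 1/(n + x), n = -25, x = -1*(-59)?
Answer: 841913/23 ≈ 36605.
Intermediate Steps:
x = 59
r(u, X) = 1/34 (r(u, X) = 1/(-25 + 59) = 1/34)
1081/r(-70, -46) - 3429/z(28, -31 + 26) = 1081/(1/34) - 3429/(28 + (-31 + 26)) = 1081*34 - 3429/(28 - 5) = 36754 - 3429/23 = 841913/23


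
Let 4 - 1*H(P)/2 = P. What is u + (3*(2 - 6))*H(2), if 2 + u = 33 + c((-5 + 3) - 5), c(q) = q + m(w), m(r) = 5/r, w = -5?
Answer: -25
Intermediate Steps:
H(P) = 8 - 2*P
c(q) = -1 + q (c(q) = q + 5/(-5) = q + 5*(-⅕) = q - 1 = -1 + q)
u = 23 (u = -2 + (33 + (-1 + ((-5 + 3) - 5))) = -2 + (33 + (-1 + (-2 - 5))) = -2 + (33 + (-1 - 7)) = -2 + (33 - 8) = -2 + 25 = 23)
u + (3*(2 - 6))*H(2) = 23 + (3*(2 - 6))*(8 - 2*2) = 23 + (3*(-4))*(8 - 4) = 23 - 12*4 = 23 - 48 = -25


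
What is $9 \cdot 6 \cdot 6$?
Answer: $324$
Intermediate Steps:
$9 \cdot 6 \cdot 6 = 54 \cdot 6 = 324$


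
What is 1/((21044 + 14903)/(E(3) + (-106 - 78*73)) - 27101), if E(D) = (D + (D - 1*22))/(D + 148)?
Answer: -875816/23740917413 ≈ -3.6891e-5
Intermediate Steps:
E(D) = (-22 + 2*D)/(148 + D) (E(D) = (D + (D - 22))/(148 + D) = (D + (-22 + D))/(148 + D) = (-22 + 2*D)/(148 + D))
1/((21044 + 14903)/(E(3) + (-106 - 78*73)) - 27101) = 1/((21044 + 14903)/(2*(-11 + 3)/(148 + 3) + (-106 - 78*73)) - 27101) = 1/(35947/(2*(-8)/151 + (-106 - 5694)) - 27101) = 1/(35947/(2*(1/151)*(-8) - 5800) - 27101) = 1/(35947/(-16/151 - 5800) - 27101) = 1/(35947/(-875816/151) - 27101) = 1/(35947*(-151/875816) - 27101) = 1/(-5427997/875816 - 27101) = 1/(-23740917413/875816) = -875816/23740917413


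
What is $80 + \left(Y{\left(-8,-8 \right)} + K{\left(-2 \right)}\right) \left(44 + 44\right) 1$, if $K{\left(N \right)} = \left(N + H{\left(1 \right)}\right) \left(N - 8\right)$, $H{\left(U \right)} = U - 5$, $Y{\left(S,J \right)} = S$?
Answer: $4656$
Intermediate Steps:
$H{\left(U \right)} = -5 + U$
$K{\left(N \right)} = \left(-8 + N\right) \left(-4 + N\right)$ ($K{\left(N \right)} = \left(N + \left(-5 + 1\right)\right) \left(N - 8\right) = \left(N - 4\right) \left(-8 + N\right) = \left(-4 + N\right) \left(-8 + N\right) = \left(-8 + N\right) \left(-4 + N\right)$)
$80 + \left(Y{\left(-8,-8 \right)} + K{\left(-2 \right)}\right) \left(44 + 44\right) 1 = 80 + \left(-8 + \left(32 + \left(-2\right)^{2} - -24\right)\right) \left(44 + 44\right) 1 = 80 + \left(-8 + \left(32 + 4 + 24\right)\right) 88 \cdot 1 = 80 + \left(-8 + 60\right) 88 \cdot 1 = 80 + 52 \cdot 88 \cdot 1 = 80 + 4576 \cdot 1 = 80 + 4576 = 4656$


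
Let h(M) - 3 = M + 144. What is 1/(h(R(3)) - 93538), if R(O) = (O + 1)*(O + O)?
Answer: -1/93367 ≈ -1.0710e-5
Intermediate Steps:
R(O) = 2*O*(1 + O) (R(O) = (1 + O)*(2*O) = 2*O*(1 + O))
h(M) = 147 + M (h(M) = 3 + (M + 144) = 3 + (144 + M) = 147 + M)
1/(h(R(3)) - 93538) = 1/((147 + 2*3*(1 + 3)) - 93538) = 1/((147 + 2*3*4) - 93538) = 1/((147 + 24) - 93538) = 1/(171 - 93538) = 1/(-93367) = -1/93367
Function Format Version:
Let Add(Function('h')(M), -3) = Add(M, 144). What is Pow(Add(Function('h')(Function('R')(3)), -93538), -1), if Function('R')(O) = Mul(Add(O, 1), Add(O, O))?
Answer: Rational(-1, 93367) ≈ -1.0710e-5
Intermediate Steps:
Function('R')(O) = Mul(2, O, Add(1, O)) (Function('R')(O) = Mul(Add(1, O), Mul(2, O)) = Mul(2, O, Add(1, O)))
Function('h')(M) = Add(147, M) (Function('h')(M) = Add(3, Add(M, 144)) = Add(3, Add(144, M)) = Add(147, M))
Pow(Add(Function('h')(Function('R')(3)), -93538), -1) = Pow(Add(Add(147, Mul(2, 3, Add(1, 3))), -93538), -1) = Pow(Add(Add(147, Mul(2, 3, 4)), -93538), -1) = Pow(Add(Add(147, 24), -93538), -1) = Pow(Add(171, -93538), -1) = Pow(-93367, -1) = Rational(-1, 93367)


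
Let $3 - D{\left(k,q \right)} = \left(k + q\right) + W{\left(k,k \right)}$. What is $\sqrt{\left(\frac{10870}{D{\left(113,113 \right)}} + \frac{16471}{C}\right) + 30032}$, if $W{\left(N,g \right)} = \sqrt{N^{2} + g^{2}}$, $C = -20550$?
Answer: $\frac{\sqrt{112942054665474 + 57323770908294 \sqrt{2}}}{4110 \sqrt{223 + 113 \sqrt{2}}} \approx 173.21$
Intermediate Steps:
$D{\left(k,q \right)} = 3 - k - q - \sqrt{2} \sqrt{k^{2}}$ ($D{\left(k,q \right)} = 3 - \left(\left(k + q\right) + \sqrt{k^{2} + k^{2}}\right) = 3 - \left(\left(k + q\right) + \sqrt{2 k^{2}}\right) = 3 - \left(\left(k + q\right) + \sqrt{2} \sqrt{k^{2}}\right) = 3 - \left(k + q + \sqrt{2} \sqrt{k^{2}}\right) = 3 - k - q - \sqrt{2} \sqrt{k^{2}}$)
$\sqrt{\left(\frac{10870}{D{\left(113,113 \right)}} + \frac{16471}{C}\right) + 30032} = \sqrt{\left(\frac{10870}{3 - 113 - 113 - \sqrt{2} \sqrt{113^{2}}} + \frac{16471}{-20550}\right) + 30032} = \sqrt{\left(\frac{10870}{3 - 113 - 113 - \sqrt{2} \sqrt{12769}} + 16471 \left(- \frac{1}{20550}\right)\right) + 30032} = \sqrt{\left(\frac{10870}{3 - 113 - 113 - \sqrt{2} \cdot 113} - \frac{16471}{20550}\right) + 30032} = \sqrt{\left(\frac{10870}{3 - 113 - 113 - 113 \sqrt{2}} - \frac{16471}{20550}\right) + 30032} = \sqrt{\left(\frac{10870}{-223 - 113 \sqrt{2}} - \frac{16471}{20550}\right) + 30032} = \sqrt{\left(- \frac{16471}{20550} + \frac{10870}{-223 - 113 \sqrt{2}}\right) + 30032} = \sqrt{\frac{617141129}{20550} + \frac{10870}{-223 - 113 \sqrt{2}}}$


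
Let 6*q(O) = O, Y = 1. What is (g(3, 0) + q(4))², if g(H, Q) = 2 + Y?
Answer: 121/9 ≈ 13.444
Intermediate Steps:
q(O) = O/6
g(H, Q) = 3 (g(H, Q) = 2 + 1 = 3)
(g(3, 0) + q(4))² = (3 + (⅙)*4)² = (3 + ⅔)² = (11/3)² = 121/9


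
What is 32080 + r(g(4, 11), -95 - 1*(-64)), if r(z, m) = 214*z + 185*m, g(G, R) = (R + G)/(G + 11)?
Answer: 26559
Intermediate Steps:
g(G, R) = (G + R)/(11 + G)
r(z, m) = 185*m + 214*z
32080 + r(g(4, 11), -95 - 1*(-64)) = 32080 + (185*(-95 - 1*(-64)) + 214*((4 + 11)/(11 + 4))) = 32080 + (185*(-95 + 64) + 214*(15/15)) = 32080 + (185*(-31) + 214*((1/15)*15)) = 32080 + (-5735 + 214*1) = 32080 + (-5735 + 214) = 32080 - 5521 = 26559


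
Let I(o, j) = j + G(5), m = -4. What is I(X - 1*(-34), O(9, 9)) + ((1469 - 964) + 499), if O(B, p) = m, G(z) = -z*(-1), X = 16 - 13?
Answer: 1005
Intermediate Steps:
X = 3
G(z) = z (G(z) = -(-1)*z = z)
O(B, p) = -4
I(o, j) = 5 + j (I(o, j) = j + 5 = 5 + j)
I(X - 1*(-34), O(9, 9)) + ((1469 - 964) + 499) = (5 - 4) + ((1469 - 964) + 499) = 1 + (505 + 499) = 1 + 1004 = 1005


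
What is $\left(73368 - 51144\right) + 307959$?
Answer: $330183$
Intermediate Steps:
$\left(73368 - 51144\right) + 307959 = 22224 + 307959 = 330183$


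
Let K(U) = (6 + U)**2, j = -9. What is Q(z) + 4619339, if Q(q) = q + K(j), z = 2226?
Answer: 4621574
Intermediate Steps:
Q(q) = 9 + q (Q(q) = q + (6 - 9)**2 = q + (-3)**2 = q + 9 = 9 + q)
Q(z) + 4619339 = (9 + 2226) + 4619339 = 2235 + 4619339 = 4621574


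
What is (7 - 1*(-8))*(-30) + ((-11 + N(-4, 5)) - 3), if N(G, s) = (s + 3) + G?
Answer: -460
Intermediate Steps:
N(G, s) = 3 + G + s (N(G, s) = (3 + s) + G = 3 + G + s)
(7 - 1*(-8))*(-30) + ((-11 + N(-4, 5)) - 3) = (7 - 1*(-8))*(-30) + ((-11 + (3 - 4 + 5)) - 3) = (7 + 8)*(-30) + ((-11 + 4) - 3) = 15*(-30) + (-7 - 3) = -450 - 10 = -460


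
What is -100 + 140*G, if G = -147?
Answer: -20680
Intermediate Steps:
-100 + 140*G = -100 + 140*(-147) = -100 - 20580 = -20680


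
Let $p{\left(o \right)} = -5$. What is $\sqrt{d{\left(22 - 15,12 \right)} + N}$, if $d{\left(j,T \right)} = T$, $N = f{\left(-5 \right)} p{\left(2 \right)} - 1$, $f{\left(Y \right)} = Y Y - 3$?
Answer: $3 i \sqrt{11} \approx 9.9499 i$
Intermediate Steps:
$f{\left(Y \right)} = -3 + Y^{2}$ ($f{\left(Y \right)} = Y^{2} - 3 = -3 + Y^{2}$)
$N = -111$ ($N = \left(-3 + \left(-5\right)^{2}\right) \left(-5\right) - 1 = \left(-3 + 25\right) \left(-5\right) - 1 = 22 \left(-5\right) - 1 = -110 - 1 = -111$)
$\sqrt{d{\left(22 - 15,12 \right)} + N} = \sqrt{12 - 111} = \sqrt{-99} = 3 i \sqrt{11}$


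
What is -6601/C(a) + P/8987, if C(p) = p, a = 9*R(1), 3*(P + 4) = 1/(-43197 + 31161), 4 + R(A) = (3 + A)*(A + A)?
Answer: -3305627833/18027922 ≈ -183.36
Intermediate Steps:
R(A) = -4 + 2*A*(3 + A) (R(A) = -4 + (3 + A)*(A + A) = -4 + (3 + A)*(2*A) = -4 + 2*A*(3 + A))
P = -144433/36108 (P = -4 + 1/(3*(-43197 + 31161)) = -4 + (⅓)/(-12036) = -4 + (⅓)*(-1/12036) = -4 - 1/36108 = -144433/36108 ≈ -4.0000)
a = 36 (a = 9*(-4 + 2*1² + 6*1) = 9*(-4 + 2*1 + 6) = 9*(-4 + 2 + 6) = 9*4 = 36)
-6601/C(a) + P/8987 = -6601/36 - 144433/36108/8987 = -6601*1/36 - 144433/36108*1/8987 = -6601/36 - 144433/324502596 = -3305627833/18027922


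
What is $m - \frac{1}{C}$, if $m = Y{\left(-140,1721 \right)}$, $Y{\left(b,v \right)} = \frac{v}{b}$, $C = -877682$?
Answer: $- \frac{755245291}{61437740} \approx -12.293$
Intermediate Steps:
$m = - \frac{1721}{140}$ ($m = \frac{1721}{-140} = 1721 \left(- \frac{1}{140}\right) = - \frac{1721}{140} \approx -12.293$)
$m - \frac{1}{C} = - \frac{1721}{140} - \frac{1}{-877682} = - \frac{1721}{140} - - \frac{1}{877682} = - \frac{1721}{140} + \frac{1}{877682} = - \frac{755245291}{61437740}$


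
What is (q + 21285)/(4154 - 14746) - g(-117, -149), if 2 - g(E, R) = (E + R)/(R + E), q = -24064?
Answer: -7813/10592 ≈ -0.73763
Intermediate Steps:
g(E, R) = 1 (g(E, R) = 2 - (E + R)/(R + E) = 2 - (E + R)/(E + R) = 2 - 1*1 = 2 - 1 = 1)
(q + 21285)/(4154 - 14746) - g(-117, -149) = (-24064 + 21285)/(4154 - 14746) - 1*1 = -2779/(-10592) - 1 = -2779*(-1/10592) - 1 = 2779/10592 - 1 = -7813/10592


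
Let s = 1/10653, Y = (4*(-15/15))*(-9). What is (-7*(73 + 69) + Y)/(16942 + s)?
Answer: -10205574/180483127 ≈ -0.056546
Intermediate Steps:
Y = 36 (Y = (4*(-15*1/15))*(-9) = (4*(-1))*(-9) = -4*(-9) = 36)
s = 1/10653 ≈ 9.3870e-5
(-7*(73 + 69) + Y)/(16942 + s) = (-7*(73 + 69) + 36)/(16942 + 1/10653) = (-7*142 + 36)/(180483127/10653) = (-994 + 36)*(10653/180483127) = -958*10653/180483127 = -10205574/180483127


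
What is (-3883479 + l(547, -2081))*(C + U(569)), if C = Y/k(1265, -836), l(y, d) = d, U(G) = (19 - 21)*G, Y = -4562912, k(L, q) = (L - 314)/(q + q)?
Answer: -29639465981720560/951 ≈ -3.1167e+13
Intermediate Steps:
k(L, q) = (-314 + L)/(2*q) (k(L, q) = (-314 + L)/((2*q)) = (-314 + L)*(1/(2*q)) = (-314 + L)/(2*q))
U(G) = -2*G
C = 7629188864/951 (C = -4562912*(-1672/(-314 + 1265)) = -4562912/((½)*(-1/836)*951) = -4562912/(-951/1672) = -4562912*(-1672/951) = 7629188864/951 ≈ 8.0223e+6)
(-3883479 + l(547, -2081))*(C + U(569)) = (-3883479 - 2081)*(7629188864/951 - 2*569) = -3885560*(7629188864/951 - 1138) = -3885560*7628106626/951 = -29639465981720560/951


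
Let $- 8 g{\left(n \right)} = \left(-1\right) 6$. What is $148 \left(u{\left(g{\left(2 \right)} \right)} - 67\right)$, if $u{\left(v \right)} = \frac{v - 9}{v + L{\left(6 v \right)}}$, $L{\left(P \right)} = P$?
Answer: $- \frac{71040}{7} \approx -10149.0$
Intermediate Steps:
$g{\left(n \right)} = \frac{3}{4}$ ($g{\left(n \right)} = - \frac{\left(-1\right) 6}{8} = \left(- \frac{1}{8}\right) \left(-6\right) = \frac{3}{4}$)
$u{\left(v \right)} = \frac{-9 + v}{7 v}$ ($u{\left(v \right)} = \frac{v - 9}{v + 6 v} = \frac{-9 + v}{7 v}$)
$148 \left(u{\left(g{\left(2 \right)} \right)} - 67\right) = 148 \left(\frac{-9 + \frac{3}{4}}{7 \cdot \frac{3}{4}} - 67\right) = 148 \left(\frac{1}{7} \cdot \frac{4}{3} \left(- \frac{33}{4}\right) - 67\right) = 148 \left(- \frac{11}{7} - 67\right) = 148 \left(- \frac{480}{7}\right) = - \frac{71040}{7}$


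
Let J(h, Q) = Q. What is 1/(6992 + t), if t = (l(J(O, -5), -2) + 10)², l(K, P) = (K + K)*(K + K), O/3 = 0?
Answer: 1/19092 ≈ 5.2378e-5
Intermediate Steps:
O = 0 (O = 3*0 = 0)
l(K, P) = 4*K² (l(K, P) = (2*K)*(2*K) = 4*K²)
t = 12100 (t = (4*(-5)² + 10)² = (4*25 + 10)² = (100 + 10)² = 110² = 12100)
1/(6992 + t) = 1/(6992 + 12100) = 1/19092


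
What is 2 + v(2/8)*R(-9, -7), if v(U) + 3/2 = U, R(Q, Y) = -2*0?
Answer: 2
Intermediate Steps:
R(Q, Y) = 0
v(U) = -3/2 + U
2 + v(2/8)*R(-9, -7) = 2 + (-3/2 + 2/8)*0 = 2 + (-3/2 + 2*(1/8))*0 = 2 + (-3/2 + 1/4)*0 = 2 - 5/4*0 = 2 + 0 = 2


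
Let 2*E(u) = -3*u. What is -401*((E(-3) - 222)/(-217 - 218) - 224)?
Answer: 179247/2 ≈ 89624.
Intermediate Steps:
E(u) = -3*u/2 (E(u) = (-3*u)/2 = -3*u/2)
-401*((E(-3) - 222)/(-217 - 218) - 224) = -401*((-3/2*(-3) - 222)/(-217 - 218) - 224) = -401*((9/2 - 222)/(-435) - 224) = -401*(-435/2*(-1/435) - 224) = -401*(½ - 224) = -401*(-447/2) = 179247/2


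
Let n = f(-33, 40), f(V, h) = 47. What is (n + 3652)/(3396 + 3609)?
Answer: 1233/2335 ≈ 0.52805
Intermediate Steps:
n = 47
(n + 3652)/(3396 + 3609) = (47 + 3652)/(3396 + 3609) = 3699/7005 = 3699*(1/7005) = 1233/2335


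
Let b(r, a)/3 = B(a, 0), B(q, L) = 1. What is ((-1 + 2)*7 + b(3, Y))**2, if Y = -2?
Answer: 100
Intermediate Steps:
b(r, a) = 3 (b(r, a) = 3*1 = 3)
((-1 + 2)*7 + b(3, Y))**2 = ((-1 + 2)*7 + 3)**2 = (1*7 + 3)**2 = (7 + 3)**2 = 10**2 = 100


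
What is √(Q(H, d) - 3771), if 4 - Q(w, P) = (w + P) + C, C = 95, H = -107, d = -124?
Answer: I*√3631 ≈ 60.258*I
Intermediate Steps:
Q(w, P) = -91 - P - w (Q(w, P) = 4 - ((w + P) + 95) = 4 - ((P + w) + 95) = 4 - (95 + P + w) = 4 + (-95 - P - w) = -91 - P - w)
√(Q(H, d) - 3771) = √((-91 - 1*(-124) - 1*(-107)) - 3771) = √((-91 + 124 + 107) - 3771) = √(140 - 3771) = √(-3631) = I*√3631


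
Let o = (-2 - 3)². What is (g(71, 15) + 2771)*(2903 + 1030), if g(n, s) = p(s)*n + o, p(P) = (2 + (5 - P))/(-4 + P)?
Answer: 118729404/11 ≈ 1.0794e+7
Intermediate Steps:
p(P) = (7 - P)/(-4 + P)
o = 25 (o = (-5)² = 25)
g(n, s) = 25 + n*(7 - s)/(-4 + s) (g(n, s) = ((7 - s)/(-4 + s))*n + 25 = n*(7 - s)/(-4 + s) + 25 = 25 + n*(7 - s)/(-4 + s))
(g(71, 15) + 2771)*(2903 + 1030) = ((-100 + 25*15 - 1*71*(-7 + 15))/(-4 + 15) + 2771)*(2903 + 1030) = ((-100 + 375 - 1*71*8)/11 + 2771)*3933 = ((-100 + 375 - 568)/11 + 2771)*3933 = ((1/11)*(-293) + 2771)*3933 = (-293/11 + 2771)*3933 = (30188/11)*3933 = 118729404/11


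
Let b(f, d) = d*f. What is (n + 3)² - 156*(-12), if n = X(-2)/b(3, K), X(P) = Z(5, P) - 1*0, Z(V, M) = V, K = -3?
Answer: 152116/81 ≈ 1878.0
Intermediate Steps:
X(P) = 5 (X(P) = 5 - 1*0 = 5 + 0 = 5)
n = -5/9 (n = 5/((-3*3)) = 5/(-9) = 5*(-⅑) = -5/9 ≈ -0.55556)
(n + 3)² - 156*(-12) = (-5/9 + 3)² - 156*(-12) = (22/9)² + 1872 = 484/81 + 1872 = 152116/81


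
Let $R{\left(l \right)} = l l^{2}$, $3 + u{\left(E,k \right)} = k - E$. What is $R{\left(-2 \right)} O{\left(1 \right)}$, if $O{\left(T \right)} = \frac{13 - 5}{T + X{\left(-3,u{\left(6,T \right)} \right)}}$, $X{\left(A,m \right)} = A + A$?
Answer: $\frac{64}{5} \approx 12.8$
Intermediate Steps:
$u{\left(E,k \right)} = -3 + k - E$ ($u{\left(E,k \right)} = -3 - \left(E - k\right) = -3 + k - E$)
$R{\left(l \right)} = l^{3}$
$X{\left(A,m \right)} = 2 A$
$O{\left(T \right)} = \frac{8}{-6 + T}$ ($O{\left(T \right)} = \frac{13 - 5}{T + 2 \left(-3\right)} = \frac{8}{T - 6} = \frac{8}{-6 + T}$)
$R{\left(-2 \right)} O{\left(1 \right)} = \left(-2\right)^{3} \frac{8}{-6 + 1} = - 8 \frac{8}{-5} = - 8 \cdot 8 \left(- \frac{1}{5}\right) = \left(-8\right) \left(- \frac{8}{5}\right) = \frac{64}{5}$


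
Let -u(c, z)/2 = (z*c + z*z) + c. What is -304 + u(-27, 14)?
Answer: 114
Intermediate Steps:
u(c, z) = -2*c - 2*z² - 2*c*z (u(c, z) = -2*((z*c + z*z) + c) = -2*((c*z + z²) + c) = -2*((z² + c*z) + c) = -2*(c + z² + c*z) = -2*c - 2*z² - 2*c*z)
-304 + u(-27, 14) = -304 + (-2*(-27) - 2*14² - 2*(-27)*14) = -304 + (54 - 2*196 + 756) = -304 + (54 - 392 + 756) = -304 + 418 = 114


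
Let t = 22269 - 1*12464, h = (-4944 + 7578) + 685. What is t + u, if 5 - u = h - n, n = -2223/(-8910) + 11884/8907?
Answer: 19083716273/2939310 ≈ 6492.6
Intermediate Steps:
h = 3319 (h = 2634 + 685 = 3319)
t = 9805 (t = 22269 - 12464 = 9805)
n = 4655063/2939310 (n = -2223*(-1/8910) + 11884*(1/8907) = 247/990 + 11884/8907 = 4655063/2939310 ≈ 1.5837)
u = -9736218277/2939310 (u = 5 - (3319 - 1*4655063/2939310) = 5 - (3319 - 4655063/2939310) = 5 - 1*9750914827/2939310 = 5 - 9750914827/2939310 = -9736218277/2939310 ≈ -3312.4)
t + u = 9805 - 9736218277/2939310 = 19083716273/2939310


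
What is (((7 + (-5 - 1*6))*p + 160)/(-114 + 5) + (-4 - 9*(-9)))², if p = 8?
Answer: 68310225/11881 ≈ 5749.5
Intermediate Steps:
(((7 + (-5 - 1*6))*p + 160)/(-114 + 5) + (-4 - 9*(-9)))² = (((7 + (-5 - 1*6))*8 + 160)/(-114 + 5) + (-4 - 9*(-9)))² = (((7 + (-5 - 6))*8 + 160)/(-109) + (-4 + 81))² = (((7 - 11)*8 + 160)*(-1/109) + 77)² = ((-4*8 + 160)*(-1/109) + 77)² = ((-32 + 160)*(-1/109) + 77)² = (128*(-1/109) + 77)² = (-128/109 + 77)² = (8265/109)² = 68310225/11881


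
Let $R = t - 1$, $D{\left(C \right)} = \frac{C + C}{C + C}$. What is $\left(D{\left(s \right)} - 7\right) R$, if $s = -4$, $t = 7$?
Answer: $-36$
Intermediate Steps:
$D{\left(C \right)} = 1$ ($D{\left(C \right)} = \frac{2 C}{2 C} = 2 C \frac{1}{2 C} = 1$)
$R = 6$ ($R = 7 - 1 = 6$)
$\left(D{\left(s \right)} - 7\right) R = \left(1 - 7\right) 6 = \left(-6\right) 6 = -36$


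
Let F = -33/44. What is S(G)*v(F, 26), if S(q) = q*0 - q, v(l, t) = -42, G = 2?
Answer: 84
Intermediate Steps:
F = -¾ (F = -33*1/44 = -¾ ≈ -0.75000)
S(q) = -q (S(q) = 0 - q = -q)
S(G)*v(F, 26) = -1*2*(-42) = -2*(-42) = 84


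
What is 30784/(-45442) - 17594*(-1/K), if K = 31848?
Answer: -45225571/361809204 ≈ -0.12500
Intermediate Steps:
30784/(-45442) - 17594*(-1/K) = 30784/(-45442) - 17594/((-1*31848)) = 30784*(-1/45442) - 17594/(-31848) = -15392/22721 - 17594*(-1/31848) = -15392/22721 + 8797/15924 = -45225571/361809204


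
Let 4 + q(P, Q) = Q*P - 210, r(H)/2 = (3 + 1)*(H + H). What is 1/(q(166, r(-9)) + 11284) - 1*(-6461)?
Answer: 82920473/12834 ≈ 6461.0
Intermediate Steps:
r(H) = 16*H (r(H) = 2*((3 + 1)*(H + H)) = 2*(4*(2*H)) = 2*(8*H) = 16*H)
q(P, Q) = -214 + P*Q (q(P, Q) = -4 + (Q*P - 210) = -4 + (P*Q - 210) = -4 + (-210 + P*Q) = -214 + P*Q)
1/(q(166, r(-9)) + 11284) - 1*(-6461) = 1/((-214 + 166*(16*(-9))) + 11284) - 1*(-6461) = 1/((-214 + 166*(-144)) + 11284) + 6461 = 1/((-214 - 23904) + 11284) + 6461 = 1/(-24118 + 11284) + 6461 = 1/(-12834) + 6461 = -1/12834 + 6461 = 82920473/12834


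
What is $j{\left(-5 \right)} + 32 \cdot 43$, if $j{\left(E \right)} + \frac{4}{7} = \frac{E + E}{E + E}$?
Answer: $\frac{9635}{7} \approx 1376.4$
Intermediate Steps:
$j{\left(E \right)} = \frac{3}{7}$ ($j{\left(E \right)} = - \frac{4}{7} + \frac{E + E}{E + E} = - \frac{4}{7} + \frac{2 E}{2 E} = - \frac{4}{7} + 2 E \frac{1}{2 E} = - \frac{4}{7} + 1 = \frac{3}{7}$)
$j{\left(-5 \right)} + 32 \cdot 43 = \frac{3}{7} + 32 \cdot 43 = \frac{3}{7} + 1376 = \frac{9635}{7}$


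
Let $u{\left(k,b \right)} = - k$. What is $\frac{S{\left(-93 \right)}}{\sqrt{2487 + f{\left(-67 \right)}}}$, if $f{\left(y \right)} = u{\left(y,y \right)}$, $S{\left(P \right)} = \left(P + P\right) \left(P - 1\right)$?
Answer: $\frac{8742 \sqrt{2554}}{1277} \approx 345.96$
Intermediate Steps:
$S{\left(P \right)} = 2 P \left(-1 + P\right)$ ($S{\left(P \right)} = 2 P \left(P - 1\right) = 2 P \left(-1 + P\right)$)
$f{\left(y \right)} = - y$
$\frac{S{\left(-93 \right)}}{\sqrt{2487 + f{\left(-67 \right)}}} = \frac{2 \left(-93\right) \left(-1 - 93\right)}{\sqrt{2487 - -67}} = \frac{2 \left(-93\right) \left(-94\right)}{\sqrt{2487 + 67}} = \frac{17484}{\sqrt{2554}} = 17484 \frac{\sqrt{2554}}{2554} = \frac{8742 \sqrt{2554}}{1277}$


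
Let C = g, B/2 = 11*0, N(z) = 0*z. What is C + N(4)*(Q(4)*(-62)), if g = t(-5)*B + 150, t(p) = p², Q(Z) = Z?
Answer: 150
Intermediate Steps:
N(z) = 0
B = 0 (B = 2*(11*0) = 2*0 = 0)
g = 150 (g = (-5)²*0 + 150 = 25*0 + 150 = 0 + 150 = 150)
C = 150
C + N(4)*(Q(4)*(-62)) = 150 + 0*(4*(-62)) = 150 + 0*(-248) = 150 + 0 = 150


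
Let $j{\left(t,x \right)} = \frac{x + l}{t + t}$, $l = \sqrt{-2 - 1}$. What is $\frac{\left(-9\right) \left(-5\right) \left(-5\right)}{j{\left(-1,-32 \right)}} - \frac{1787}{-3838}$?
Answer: $\frac{- 1669916 i + 1787 \sqrt{3}}{3838 \left(\sqrt{3} + 32 i\right)} \approx -13.556 - 0.75893 i$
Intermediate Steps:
$l = i \sqrt{3}$ ($l = \sqrt{-3} = i \sqrt{3} \approx 1.732 i$)
$j{\left(t,x \right)} = \frac{x + i \sqrt{3}}{2 t}$ ($j{\left(t,x \right)} = \frac{x + i \sqrt{3}}{t + t} = \frac{x + i \sqrt{3}}{2 t}$)
$\frac{\left(-9\right) \left(-5\right) \left(-5\right)}{j{\left(-1,-32 \right)}} - \frac{1787}{-3838} = \frac{\left(-9\right) \left(-5\right) \left(-5\right)}{\frac{1}{2} \frac{1}{-1} \left(-32 + i \sqrt{3}\right)} - \frac{1787}{-3838} = \frac{45 \left(-5\right)}{\frac{1}{2} \left(-1\right) \left(-32 + i \sqrt{3}\right)} - - \frac{1787}{3838} = - \frac{225}{16 - \frac{i \sqrt{3}}{2}} + \frac{1787}{3838} = \frac{1787}{3838} - \frac{225}{16 - \frac{i \sqrt{3}}{2}}$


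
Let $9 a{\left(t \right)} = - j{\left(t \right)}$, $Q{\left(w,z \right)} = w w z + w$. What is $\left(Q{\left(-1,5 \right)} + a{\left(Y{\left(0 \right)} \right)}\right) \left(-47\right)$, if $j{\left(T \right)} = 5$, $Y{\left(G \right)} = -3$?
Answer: $- \frac{1457}{9} \approx -161.89$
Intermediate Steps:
$Q{\left(w,z \right)} = w + z w^{2}$ ($Q{\left(w,z \right)} = w^{2} z + w = z w^{2} + w = w + z w^{2}$)
$a{\left(t \right)} = - \frac{5}{9}$ ($a{\left(t \right)} = \frac{\left(-1\right) 5}{9} = \frac{1}{9} \left(-5\right) = - \frac{5}{9}$)
$\left(Q{\left(-1,5 \right)} + a{\left(Y{\left(0 \right)} \right)}\right) \left(-47\right) = \left(- (1 - 5) - \frac{5}{9}\right) \left(-47\right) = \left(\left(-1\right) \left(-4\right) - \frac{5}{9}\right) \left(-47\right) = \left(4 - \frac{5}{9}\right) \left(-47\right) = \frac{31}{9} \left(-47\right) = - \frac{1457}{9}$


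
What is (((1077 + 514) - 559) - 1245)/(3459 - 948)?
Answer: -71/837 ≈ -0.084827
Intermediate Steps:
(((1077 + 514) - 559) - 1245)/(3459 - 948) = ((1591 - 559) - 1245)/2511 = (1032 - 1245)*(1/2511) = -213*1/2511 = -71/837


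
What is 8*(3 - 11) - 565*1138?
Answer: -643034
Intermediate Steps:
8*(3 - 11) - 565*1138 = 8*(-8) - 642970 = -64 - 642970 = -643034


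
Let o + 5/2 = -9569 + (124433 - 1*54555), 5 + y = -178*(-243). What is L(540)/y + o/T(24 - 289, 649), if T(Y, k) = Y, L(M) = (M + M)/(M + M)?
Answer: -5216391107/22921970 ≈ -227.57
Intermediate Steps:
y = 43249 (y = -5 - 178*(-243) = -5 + 43254 = 43249)
o = 120613/2 (o = -5/2 + (-9569 + (124433 - 1*54555)) = -5/2 + (-9569 + (124433 - 54555)) = -5/2 + (-9569 + 69878) = -5/2 + 60309 = 120613/2 ≈ 60307.)
L(M) = 1 (L(M) = (2*M)/((2*M)) = (2*M)*(1/(2*M)) = 1)
L(540)/y + o/T(24 - 289, 649) = 1/43249 + 120613/(2*(24 - 289)) = 1*(1/43249) + (120613/2)/(-265) = 1/43249 + (120613/2)*(-1/265) = 1/43249 - 120613/530 = -5216391107/22921970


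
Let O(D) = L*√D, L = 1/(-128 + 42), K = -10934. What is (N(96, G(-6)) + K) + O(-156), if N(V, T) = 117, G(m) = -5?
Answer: -10817 - I*√39/43 ≈ -10817.0 - 0.14523*I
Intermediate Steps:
L = -1/86 (L = 1/(-86) = -1/86 ≈ -0.011628)
O(D) = -√D/86
(N(96, G(-6)) + K) + O(-156) = (117 - 10934) - I*√39/43 = -10817 - I*√39/43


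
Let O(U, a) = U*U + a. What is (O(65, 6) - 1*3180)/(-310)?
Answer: -1051/310 ≈ -3.3903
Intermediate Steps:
O(U, a) = a + U² (O(U, a) = U² + a = a + U²)
(O(65, 6) - 1*3180)/(-310) = ((6 + 65²) - 1*3180)/(-310) = ((6 + 4225) - 3180)*(-1/310) = (4231 - 3180)*(-1/310) = 1051*(-1/310) = -1051/310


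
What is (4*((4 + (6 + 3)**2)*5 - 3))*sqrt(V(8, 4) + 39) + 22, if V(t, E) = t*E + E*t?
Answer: 22 + 1688*sqrt(103) ≈ 17153.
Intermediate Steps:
V(t, E) = 2*E*t (V(t, E) = E*t + E*t = 2*E*t)
(4*((4 + (6 + 3)**2)*5 - 3))*sqrt(V(8, 4) + 39) + 22 = (4*((4 + (6 + 3)**2)*5 - 3))*sqrt(2*4*8 + 39) + 22 = (4*((4 + 9**2)*5 - 3))*sqrt(64 + 39) + 22 = (4*((4 + 81)*5 - 3))*sqrt(103) + 22 = (4*(85*5 - 3))*sqrt(103) + 22 = (4*(425 - 3))*sqrt(103) + 22 = (4*422)*sqrt(103) + 22 = 1688*sqrt(103) + 22 = 22 + 1688*sqrt(103)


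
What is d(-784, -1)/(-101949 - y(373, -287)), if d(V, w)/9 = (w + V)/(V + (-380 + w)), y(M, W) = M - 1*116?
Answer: -1413/23813998 ≈ -5.9335e-5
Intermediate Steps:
y(M, W) = -116 + M (y(M, W) = M - 116 = -116 + M)
d(V, w) = 9*(V + w)/(-380 + V + w) (d(V, w) = 9*((w + V)/(V + (-380 + w))) = 9*((V + w)/(-380 + V + w)) = 9*(V + w)/(-380 + V + w))
d(-784, -1)/(-101949 - y(373, -287)) = (9*(-784 - 1)/(-380 - 784 - 1))/(-101949 - (-116 + 373)) = (9*(-785)/(-1165))/(-101949 - 1*257) = (9*(-1/1165)*(-785))/(-101949 - 257) = (1413/233)/(-102206) = (1413/233)*(-1/102206) = -1413/23813998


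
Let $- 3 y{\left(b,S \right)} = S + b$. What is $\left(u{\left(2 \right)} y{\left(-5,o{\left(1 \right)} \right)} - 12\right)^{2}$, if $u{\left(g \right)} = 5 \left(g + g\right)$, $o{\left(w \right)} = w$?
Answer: $\frac{1936}{9} \approx 215.11$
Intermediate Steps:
$y{\left(b,S \right)} = - \frac{S}{3} - \frac{b}{3}$ ($y{\left(b,S \right)} = - \frac{S + b}{3} = - \frac{S}{3} - \frac{b}{3}$)
$u{\left(g \right)} = 10 g$ ($u{\left(g \right)} = 5 \cdot 2 g = 10 g$)
$\left(u{\left(2 \right)} y{\left(-5,o{\left(1 \right)} \right)} - 12\right)^{2} = \left(10 \cdot 2 \left(\left(- \frac{1}{3}\right) 1 - - \frac{5}{3}\right) - 12\right)^{2} = \left(20 \left(- \frac{1}{3} + \frac{5}{3}\right) - 12\right)^{2} = \left(20 \cdot \frac{4}{3} - 12\right)^{2} = \left(\frac{80}{3} - 12\right)^{2} = \left(\frac{44}{3}\right)^{2} = \frac{1936}{9}$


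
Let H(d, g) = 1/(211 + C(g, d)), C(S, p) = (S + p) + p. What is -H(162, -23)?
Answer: -1/512 ≈ -0.0019531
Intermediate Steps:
C(S, p) = S + 2*p
H(d, g) = 1/(211 + g + 2*d) (H(d, g) = 1/(211 + (g + 2*d)) = 1/(211 + g + 2*d))
-H(162, -23) = -1/(211 - 23 + 2*162) = -1/(211 - 23 + 324) = -1/512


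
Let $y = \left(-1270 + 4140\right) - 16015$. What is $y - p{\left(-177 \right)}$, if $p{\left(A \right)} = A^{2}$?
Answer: $-44474$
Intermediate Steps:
$y = -13145$ ($y = 2870 - 16015 = -13145$)
$y - p{\left(-177 \right)} = -13145 - \left(-177\right)^{2} = -13145 - 31329 = -44474$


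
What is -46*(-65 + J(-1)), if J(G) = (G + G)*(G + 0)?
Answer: 2898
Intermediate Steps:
J(G) = 2*G² (J(G) = (2*G)*G = 2*G²)
-46*(-65 + J(-1)) = -46*(-65 + 2*(-1)²) = -46*(-65 + 2*1) = -46*(-65 + 2) = -46*(-63) = 2898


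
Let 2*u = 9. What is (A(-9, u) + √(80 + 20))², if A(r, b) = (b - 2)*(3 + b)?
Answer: 13225/16 ≈ 826.56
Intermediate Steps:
u = 9/2 (u = (½)*9 = 9/2 ≈ 4.5000)
A(r, b) = (-2 + b)*(3 + b)
(A(-9, u) + √(80 + 20))² = ((-6 + 9/2 + (9/2)²) + √(80 + 20))² = ((-6 + 9/2 + 81/4) + √100)² = (75/4 + 10)² = (115/4)² = 13225/16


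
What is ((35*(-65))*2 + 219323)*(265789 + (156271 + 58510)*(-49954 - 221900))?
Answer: -12540339500317005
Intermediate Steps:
((35*(-65))*2 + 219323)*(265789 + (156271 + 58510)*(-49954 - 221900)) = (-2275*2 + 219323)*(265789 + 214781*(-271854)) = (-4550 + 219323)*(265789 - 58389073974) = 214773*(-58388808185) = -12540339500317005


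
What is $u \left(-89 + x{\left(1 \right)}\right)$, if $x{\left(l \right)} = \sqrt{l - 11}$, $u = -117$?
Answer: $10413 - 117 i \sqrt{10} \approx 10413.0 - 369.99 i$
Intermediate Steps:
$x{\left(l \right)} = \sqrt{-11 + l}$
$u \left(-89 + x{\left(1 \right)}\right) = - 117 \left(-89 + \sqrt{-11 + 1}\right) = - 117 \left(-89 + \sqrt{-10}\right) = - 117 \left(-89 + i \sqrt{10}\right) = 10413 - 117 i \sqrt{10}$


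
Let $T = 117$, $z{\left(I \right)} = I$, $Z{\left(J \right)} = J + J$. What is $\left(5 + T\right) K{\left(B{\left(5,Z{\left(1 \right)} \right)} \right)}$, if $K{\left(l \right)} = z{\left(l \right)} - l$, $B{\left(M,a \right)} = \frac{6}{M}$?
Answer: $0$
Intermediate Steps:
$Z{\left(J \right)} = 2 J$
$K{\left(l \right)} = 0$ ($K{\left(l \right)} = l - l = 0$)
$\left(5 + T\right) K{\left(B{\left(5,Z{\left(1 \right)} \right)} \right)} = \left(5 + 117\right) 0 = 122 \cdot 0 = 0$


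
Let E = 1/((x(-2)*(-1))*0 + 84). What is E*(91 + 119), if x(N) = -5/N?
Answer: 5/2 ≈ 2.5000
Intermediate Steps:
E = 1/84 (E = 1/((-5/(-2)*(-1))*0 + 84) = 1/((-5*(-½)*(-1))*0 + 84) = 1/(((5/2)*(-1))*0 + 84) = 1/(-5/2*0 + 84) = 1/(0 + 84) = 1/84 ≈ 0.011905)
E*(91 + 119) = (91 + 119)/84 = (1/84)*210 = 5/2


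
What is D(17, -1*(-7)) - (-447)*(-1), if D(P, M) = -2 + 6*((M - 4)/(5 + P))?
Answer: -4930/11 ≈ -448.18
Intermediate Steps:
D(P, M) = -2 + 6*(-4 + M)/(5 + P) (D(P, M) = -2 + 6*((-4 + M)/(5 + P)) = -2 + 6*(-4 + M)/(5 + P))
D(17, -1*(-7)) - (-447)*(-1) = 2*(-17 - 1*17 + 3*(-1*(-7)))/(5 + 17) - (-447)*(-1) = 2*(-17 - 17 + 3*7)/22 - 1*447 = 2*(1/22)*(-17 - 17 + 21) - 447 = 2*(1/22)*(-13) - 447 = -13/11 - 447 = -4930/11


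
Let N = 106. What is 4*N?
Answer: 424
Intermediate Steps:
4*N = 4*106 = 424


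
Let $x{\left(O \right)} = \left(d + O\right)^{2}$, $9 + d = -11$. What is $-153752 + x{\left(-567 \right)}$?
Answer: $190817$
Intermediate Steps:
$d = -20$ ($d = -9 - 11 = -20$)
$x{\left(O \right)} = \left(-20 + O\right)^{2}$
$-153752 + x{\left(-567 \right)} = -153752 + \left(-20 - 567\right)^{2} = -153752 + \left(-587\right)^{2} = -153752 + 344569 = 190817$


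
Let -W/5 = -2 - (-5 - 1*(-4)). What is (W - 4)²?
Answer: 1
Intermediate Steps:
W = 5 (W = -5*(-2 - (-5 - 1*(-4))) = -5*(-2 - (-5 + 4)) = -5*(-2 - 1*(-1)) = -5*(-2 + 1) = -5*(-1) = 5)
(W - 4)² = (5 - 4)² = 1² = 1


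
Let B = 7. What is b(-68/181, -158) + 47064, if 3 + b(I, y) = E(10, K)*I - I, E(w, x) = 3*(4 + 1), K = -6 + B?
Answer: 8517089/181 ≈ 47056.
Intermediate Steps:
K = 1 (K = -6 + 7 = 1)
E(w, x) = 15 (E(w, x) = 3*5 = 15)
b(I, y) = -3 + 14*I (b(I, y) = -3 + (15*I - I) = -3 + 14*I)
b(-68/181, -158) + 47064 = (-3 + 14*(-68/181)) + 47064 = (-3 - 952/181) + 47064 = -1495/181 + 47064 = 8517089/181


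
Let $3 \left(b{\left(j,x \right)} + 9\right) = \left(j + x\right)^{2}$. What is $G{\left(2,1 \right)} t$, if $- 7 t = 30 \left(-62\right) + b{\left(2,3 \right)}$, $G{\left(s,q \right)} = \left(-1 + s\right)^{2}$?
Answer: $\frac{5582}{21} \approx 265.81$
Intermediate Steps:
$b{\left(j,x \right)} = -9 + \frac{\left(j + x\right)^{2}}{3}$
$t = \frac{5582}{21}$ ($t = - \frac{30 \left(-62\right) - \left(9 - \frac{\left(2 + 3\right)^{2}}{3}\right)}{7} = - \frac{-1860 - \left(9 - \frac{5^{2}}{3}\right)}{7} = - \frac{-1860 + \left(-9 + \frac{1}{3} \cdot 25\right)}{7} = - \frac{-1860 + \left(-9 + \frac{25}{3}\right)}{7} = - \frac{-1860 - \frac{2}{3}}{7} = \left(- \frac{1}{7}\right) \left(- \frac{5582}{3}\right) = \frac{5582}{21} \approx 265.81$)
$G{\left(2,1 \right)} t = \left(-1 + 2\right)^{2} \cdot \frac{5582}{21} = 1^{2} \cdot \frac{5582}{21} = 1 \cdot \frac{5582}{21} = \frac{5582}{21}$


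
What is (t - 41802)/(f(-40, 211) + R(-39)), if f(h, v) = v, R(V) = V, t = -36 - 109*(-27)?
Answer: -38895/172 ≈ -226.13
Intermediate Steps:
t = 2907 (t = -36 + 2943 = 2907)
(t - 41802)/(f(-40, 211) + R(-39)) = (2907 - 41802)/(211 - 39) = -38895/172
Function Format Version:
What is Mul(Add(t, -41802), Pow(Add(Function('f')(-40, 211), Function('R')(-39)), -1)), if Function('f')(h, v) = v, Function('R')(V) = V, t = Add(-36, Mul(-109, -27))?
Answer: Rational(-38895, 172) ≈ -226.13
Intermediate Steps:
t = 2907 (t = Add(-36, 2943) = 2907)
Mul(Add(t, -41802), Pow(Add(Function('f')(-40, 211), Function('R')(-39)), -1)) = Mul(Add(2907, -41802), Pow(Add(211, -39), -1)) = Mul(-38895, Pow(172, -1)) = Mul(-38895, Rational(1, 172)) = Rational(-38895, 172)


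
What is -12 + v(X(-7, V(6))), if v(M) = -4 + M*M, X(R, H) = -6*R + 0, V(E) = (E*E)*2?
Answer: 1748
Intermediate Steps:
V(E) = 2*E**2 (V(E) = E**2*2 = 2*E**2)
X(R, H) = -6*R
v(M) = -4 + M**2
-12 + v(X(-7, V(6))) = -12 + (-4 + (-6*(-7))**2) = -12 + (-4 + 42**2) = -12 + (-4 + 1764) = -12 + 1760 = 1748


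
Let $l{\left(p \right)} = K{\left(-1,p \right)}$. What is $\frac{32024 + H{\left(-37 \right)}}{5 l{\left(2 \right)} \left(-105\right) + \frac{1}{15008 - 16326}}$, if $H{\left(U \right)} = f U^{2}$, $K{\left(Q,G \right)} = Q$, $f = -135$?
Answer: $- \frac{201378538}{691949} \approx -291.03$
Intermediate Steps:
$l{\left(p \right)} = -1$
$H{\left(U \right)} = - 135 U^{2}$
$\frac{32024 + H{\left(-37 \right)}}{5 l{\left(2 \right)} \left(-105\right) + \frac{1}{15008 - 16326}} = \frac{32024 - 135 \left(-37\right)^{2}}{5 \left(-1\right) \left(-105\right) + \frac{1}{15008 - 16326}} = \frac{32024 - 184815}{\left(-5\right) \left(-105\right) + \frac{1}{-1318}} = \frac{32024 - 184815}{525 - \frac{1}{1318}} = - \frac{152791}{\frac{691949}{1318}} = \left(-152791\right) \frac{1318}{691949} = - \frac{201378538}{691949}$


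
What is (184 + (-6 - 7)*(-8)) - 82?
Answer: 206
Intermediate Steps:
(184 + (-6 - 7)*(-8)) - 82 = (184 - 13*(-8)) - 82 = (184 + 104) - 82 = 288 - 82 = 206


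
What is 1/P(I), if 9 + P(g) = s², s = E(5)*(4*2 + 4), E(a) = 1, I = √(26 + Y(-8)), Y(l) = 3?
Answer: 1/135 ≈ 0.0074074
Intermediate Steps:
I = √29 (I = √(26 + 3) = √29 ≈ 5.3852)
s = 12 (s = 1*(4*2 + 4) = 1*(8 + 4) = 1*12 = 12)
P(g) = 135 (P(g) = -9 + 12² = -9 + 144 = 135)
1/P(I) = 1/135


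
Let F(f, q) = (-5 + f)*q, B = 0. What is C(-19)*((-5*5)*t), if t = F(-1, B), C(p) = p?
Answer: 0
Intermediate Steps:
F(f, q) = q*(-5 + f)
t = 0 (t = 0*(-5 - 1) = 0*(-6) = 0)
C(-19)*((-5*5)*t) = -19*(-5*5)*0 = -(-475)*0 = -19*0 = 0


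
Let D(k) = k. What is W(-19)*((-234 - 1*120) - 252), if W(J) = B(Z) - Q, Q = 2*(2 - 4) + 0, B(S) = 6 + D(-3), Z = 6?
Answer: -4242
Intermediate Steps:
B(S) = 3 (B(S) = 6 - 3 = 3)
Q = -4 (Q = 2*(-2) + 0 = -4 + 0 = -4)
W(J) = 7 (W(J) = 3 - 1*(-4) = 3 + 4 = 7)
W(-19)*((-234 - 1*120) - 252) = 7*((-234 - 1*120) - 252) = 7*((-234 - 120) - 252) = 7*(-354 - 252) = 7*(-606) = -4242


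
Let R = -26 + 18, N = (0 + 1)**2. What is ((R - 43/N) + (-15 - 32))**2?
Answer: 9604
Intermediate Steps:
N = 1 (N = 1**2 = 1)
R = -8
((R - 43/N) + (-15 - 32))**2 = ((-8 - 43/1) + (-15 - 32))**2 = ((-8 - 43*1) - 47)**2 = ((-8 - 43) - 47)**2 = (-51 - 47)**2 = (-98)**2 = 9604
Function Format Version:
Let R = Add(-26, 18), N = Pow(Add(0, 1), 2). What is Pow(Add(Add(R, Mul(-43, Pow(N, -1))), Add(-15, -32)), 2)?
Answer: 9604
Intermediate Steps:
N = 1 (N = Pow(1, 2) = 1)
R = -8
Pow(Add(Add(R, Mul(-43, Pow(N, -1))), Add(-15, -32)), 2) = Pow(Add(Add(-8, Mul(-43, Pow(1, -1))), Add(-15, -32)), 2) = Pow(Add(Add(-8, Mul(-43, 1)), -47), 2) = Pow(Add(Add(-8, -43), -47), 2) = Pow(Add(-51, -47), 2) = Pow(-98, 2) = 9604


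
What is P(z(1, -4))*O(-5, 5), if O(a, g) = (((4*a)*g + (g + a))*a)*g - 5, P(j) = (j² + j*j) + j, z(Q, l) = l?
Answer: 69860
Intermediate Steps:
P(j) = j + 2*j² (P(j) = (j² + j²) + j = 2*j² + j = j + 2*j²)
O(a, g) = -5 + a*g*(a + g + 4*a*g) (O(a, g) = ((4*a*g + (a + g))*a)*g - 5 = ((a + g + 4*a*g)*a)*g - 5 = (a*(a + g + 4*a*g))*g - 5 = a*g*(a + g + 4*a*g) - 5 = -5 + a*g*(a + g + 4*a*g))
P(z(1, -4))*O(-5, 5) = (-4*(1 + 2*(-4)))*(-5 - 5*5² + 5*(-5)² + 4*(-5)²*5²) = (-4*(1 - 8))*(-5 - 5*25 + 5*25 + 4*25*25) = (-4*(-7))*(-5 - 125 + 125 + 2500) = 28*2495 = 69860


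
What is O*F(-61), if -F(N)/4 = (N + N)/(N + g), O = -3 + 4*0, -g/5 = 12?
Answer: 1464/121 ≈ 12.099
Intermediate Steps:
g = -60 (g = -5*12 = -60)
O = -3 (O = -3 + 0 = -3)
F(N) = -8*N/(-60 + N) (F(N) = -4*(N + N)/(N - 60) = -4*2*N/(-60 + N) = -8*N/(-60 + N))
O*F(-61) = -(-24)*(-61)/(-60 - 61) = -(-24)*(-61)/(-121) = -(-24)*(-61)*(-1)/121 = -3*(-488/121) = 1464/121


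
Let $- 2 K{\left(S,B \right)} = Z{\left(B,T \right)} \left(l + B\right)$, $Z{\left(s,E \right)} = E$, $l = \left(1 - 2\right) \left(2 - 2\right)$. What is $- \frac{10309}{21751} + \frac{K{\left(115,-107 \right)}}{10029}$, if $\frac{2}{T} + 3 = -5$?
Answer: $- \frac{829439045}{1745126232} \approx -0.47529$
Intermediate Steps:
$T = - \frac{1}{4}$ ($T = \frac{2}{-3 - 5} = \frac{2}{-8} = 2 \left(- \frac{1}{8}\right) = - \frac{1}{4} \approx -0.25$)
$l = 0$ ($l = \left(-1\right) 0 = 0$)
$K{\left(S,B \right)} = \frac{B}{8}$ ($K{\left(S,B \right)} = - \frac{\left(- \frac{1}{4}\right) \left(0 + B\right)}{2} = - \frac{\left(- \frac{1}{4}\right) B}{2} = \frac{B}{8}$)
$- \frac{10309}{21751} + \frac{K{\left(115,-107 \right)}}{10029} = - \frac{10309}{21751} + \frac{\frac{1}{8} \left(-107\right)}{10029} = \left(-10309\right) \frac{1}{21751} - \frac{107}{80232} = - \frac{10309}{21751} - \frac{107}{80232} = - \frac{829439045}{1745126232}$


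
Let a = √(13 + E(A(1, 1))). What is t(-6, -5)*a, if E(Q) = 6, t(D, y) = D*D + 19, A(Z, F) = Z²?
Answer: 55*√19 ≈ 239.74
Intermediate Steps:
t(D, y) = 19 + D² (t(D, y) = D² + 19 = 19 + D²)
a = √19 (a = √(13 + 6) = √19 ≈ 4.3589)
t(-6, -5)*a = (19 + (-6)²)*√19 = (19 + 36)*√19 = 55*√19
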